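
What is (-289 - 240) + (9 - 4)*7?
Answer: -494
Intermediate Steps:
(-289 - 240) + (9 - 4)*7 = -529 + 5*7 = -529 + 35 = -494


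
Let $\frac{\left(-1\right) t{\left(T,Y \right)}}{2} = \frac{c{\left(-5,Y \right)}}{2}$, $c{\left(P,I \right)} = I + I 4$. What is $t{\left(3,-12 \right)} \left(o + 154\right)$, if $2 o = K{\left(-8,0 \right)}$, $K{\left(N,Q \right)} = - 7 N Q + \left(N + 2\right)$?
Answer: $9060$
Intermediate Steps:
$c{\left(P,I \right)} = 5 I$ ($c{\left(P,I \right)} = I + 4 I = 5 I$)
$K{\left(N,Q \right)} = 2 + N - 7 N Q$ ($K{\left(N,Q \right)} = - 7 N Q + \left(2 + N\right) = 2 + N - 7 N Q$)
$o = -3$ ($o = \frac{2 - 8 - \left(-56\right) 0}{2} = \frac{2 - 8 + 0}{2} = \frac{1}{2} \left(-6\right) = -3$)
$t{\left(T,Y \right)} = - 5 Y$ ($t{\left(T,Y \right)} = - 2 \frac{5 Y}{2} = - 5 Y$)
$t{\left(3,-12 \right)} \left(o + 154\right) = \left(-5\right) \left(-12\right) \left(-3 + 154\right) = 60 \cdot 151 = 9060$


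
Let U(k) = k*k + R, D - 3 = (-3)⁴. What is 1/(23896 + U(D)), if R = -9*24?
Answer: 1/30736 ≈ 3.2535e-5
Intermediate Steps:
R = -216
D = 84 (D = 3 + (-3)⁴ = 3 + 81 = 84)
U(k) = -216 + k² (U(k) = k*k - 216 = k² - 216 = -216 + k²)
1/(23896 + U(D)) = 1/(23896 + (-216 + 84²)) = 1/(23896 + (-216 + 7056)) = 1/(23896 + 6840) = 1/30736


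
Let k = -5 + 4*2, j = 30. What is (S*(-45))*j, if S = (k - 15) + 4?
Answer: 10800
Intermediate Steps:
k = 3 (k = -5 + 8 = 3)
S = -8 (S = (3 - 15) + 4 = -12 + 4 = -8)
(S*(-45))*j = -8*(-45)*30 = 360*30 = 10800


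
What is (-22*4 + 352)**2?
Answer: 69696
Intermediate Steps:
(-22*4 + 352)**2 = (-88 + 352)**2 = 264**2 = 69696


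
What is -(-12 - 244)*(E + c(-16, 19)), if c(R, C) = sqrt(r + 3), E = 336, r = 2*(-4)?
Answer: 86016 + 256*I*sqrt(5) ≈ 86016.0 + 572.43*I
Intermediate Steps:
r = -8
c(R, C) = I*sqrt(5) (c(R, C) = sqrt(-8 + 3) = sqrt(-5) = I*sqrt(5))
-(-12 - 244)*(E + c(-16, 19)) = -(-12 - 244)*(336 + I*sqrt(5)) = -(-256)*(336 + I*sqrt(5)) = -(-86016 - 256*I*sqrt(5)) = 86016 + 256*I*sqrt(5)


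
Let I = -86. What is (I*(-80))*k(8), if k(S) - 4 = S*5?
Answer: 302720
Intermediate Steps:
k(S) = 4 + 5*S (k(S) = 4 + S*5 = 4 + 5*S)
(I*(-80))*k(8) = (-86*(-80))*(4 + 5*8) = 6880*(4 + 40) = 6880*44 = 302720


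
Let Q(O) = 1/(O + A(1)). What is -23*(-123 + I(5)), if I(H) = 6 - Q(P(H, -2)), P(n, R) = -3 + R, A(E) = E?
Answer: 10741/4 ≈ 2685.3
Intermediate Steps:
Q(O) = 1/(1 + O) (Q(O) = 1/(O + 1) = 1/(1 + O))
I(H) = 25/4 (I(H) = 6 - 1/(1 + (-3 - 2)) = 6 - 1/(1 - 5) = 6 - 1/(-4) = 6 - 1*(-1/4) = 6 + 1/4 = 25/4)
-23*(-123 + I(5)) = -23*(-123 + 25/4) = -23*(-467/4) = 10741/4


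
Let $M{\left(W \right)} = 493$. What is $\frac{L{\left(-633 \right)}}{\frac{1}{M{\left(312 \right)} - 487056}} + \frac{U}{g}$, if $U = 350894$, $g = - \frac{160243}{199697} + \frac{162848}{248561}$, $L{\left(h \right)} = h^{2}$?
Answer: $- \frac{1425159388517225059367}{7309903267} \approx -1.9496 \cdot 10^{11}$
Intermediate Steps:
$g = - \frac{7309903267}{49636886017}$ ($g = \left(-160243\right) \frac{1}{199697} + 162848 \cdot \frac{1}{248561} = - \frac{160243}{199697} + \frac{162848}{248561} = - \frac{7309903267}{49636886017} \approx -0.14727$)
$\frac{L{\left(-633 \right)}}{\frac{1}{M{\left(312 \right)} - 487056}} + \frac{U}{g} = \frac{\left(-633\right)^{2}}{\frac{1}{493 - 487056}} + \frac{350894}{- \frac{7309903267}{49636886017}} = \frac{400689}{\frac{1}{-486563}} + 350894 \left(- \frac{49636886017}{7309903267}\right) = \frac{400689}{- \frac{1}{486563}} - \frac{17417285482049198}{7309903267} = 400689 \left(-486563\right) - \frac{17417285482049198}{7309903267} = -194960441907 - \frac{17417285482049198}{7309903267} = - \frac{1425159388517225059367}{7309903267}$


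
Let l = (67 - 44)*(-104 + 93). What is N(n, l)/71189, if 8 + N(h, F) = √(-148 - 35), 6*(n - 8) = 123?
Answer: -8/71189 + I*√183/71189 ≈ -0.00011238 + 0.00019003*I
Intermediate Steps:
n = 57/2 (n = 8 + (⅙)*123 = 8 + 41/2 = 57/2 ≈ 28.500)
l = -253 (l = 23*(-11) = -253)
N(h, F) = -8 + I*√183 (N(h, F) = -8 + √(-148 - 35) = -8 + √(-183) = -8 + I*√183)
N(n, l)/71189 = (-8 + I*√183)/71189 = (-8 + I*√183)*(1/71189) = -8/71189 + I*√183/71189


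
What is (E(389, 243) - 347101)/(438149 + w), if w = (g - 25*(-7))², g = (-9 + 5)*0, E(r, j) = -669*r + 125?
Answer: -607217/468774 ≈ -1.2953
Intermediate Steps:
E(r, j) = 125 - 669*r
g = 0 (g = -4*0 = 0)
w = 30625 (w = (0 - 25*(-7))² = (0 + 175)² = 175² = 30625)
(E(389, 243) - 347101)/(438149 + w) = ((125 - 669*389) - 347101)/(438149 + 30625) = ((125 - 260241) - 347101)/468774 = (-260116 - 347101)*(1/468774) = -607217*1/468774 = -607217/468774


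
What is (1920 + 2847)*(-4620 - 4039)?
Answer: -41277453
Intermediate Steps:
(1920 + 2847)*(-4620 - 4039) = 4767*(-8659) = -41277453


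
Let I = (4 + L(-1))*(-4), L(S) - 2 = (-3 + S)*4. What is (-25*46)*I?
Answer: -46000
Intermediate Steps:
L(S) = -10 + 4*S (L(S) = 2 + (-3 + S)*4 = 2 + (-12 + 4*S) = -10 + 4*S)
I = 40 (I = (4 + (-10 + 4*(-1)))*(-4) = (4 + (-10 - 4))*(-4) = (4 - 14)*(-4) = -10*(-4) = 40)
(-25*46)*I = -25*46*40 = -1150*40 = -46000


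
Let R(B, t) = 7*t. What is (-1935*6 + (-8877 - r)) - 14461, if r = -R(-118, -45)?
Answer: -35263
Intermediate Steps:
r = 315 (r = -7*(-45) = -1*(-315) = 315)
(-1935*6 + (-8877 - r)) - 14461 = (-1935*6 + (-8877 - 1*315)) - 14461 = (-11610 + (-8877 - 315)) - 14461 = (-11610 - 9192) - 14461 = -20802 - 14461 = -35263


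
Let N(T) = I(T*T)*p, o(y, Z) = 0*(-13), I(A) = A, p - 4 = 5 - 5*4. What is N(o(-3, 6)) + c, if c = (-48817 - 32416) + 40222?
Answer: -41011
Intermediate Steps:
p = -11 (p = 4 + (5 - 5*4) = 4 + (5 - 20) = 4 - 15 = -11)
o(y, Z) = 0
N(T) = -11*T² (N(T) = (T*T)*(-11) = T²*(-11) = -11*T²)
c = -41011 (c = -81233 + 40222 = -41011)
N(o(-3, 6)) + c = -11*0² - 41011 = -11*0 - 41011 = 0 - 41011 = -41011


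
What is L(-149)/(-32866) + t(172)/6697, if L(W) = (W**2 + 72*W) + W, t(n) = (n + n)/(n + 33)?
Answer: -7767621918/22560619205 ≈ -0.34430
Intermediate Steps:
t(n) = 2*n/(33 + n) (t(n) = (2*n)/(33 + n) = 2*n/(33 + n))
L(W) = W**2 + 73*W
L(-149)/(-32866) + t(172)/6697 = -149*(73 - 149)/(-32866) + (2*172/(33 + 172))/6697 = -149*(-76)*(-1/32866) + (2*172/205)*(1/6697) = 11324*(-1/32866) + (2*172*(1/205))*(1/6697) = -5662/16433 + (344/205)*(1/6697) = -5662/16433 + 344/1372885 = -7767621918/22560619205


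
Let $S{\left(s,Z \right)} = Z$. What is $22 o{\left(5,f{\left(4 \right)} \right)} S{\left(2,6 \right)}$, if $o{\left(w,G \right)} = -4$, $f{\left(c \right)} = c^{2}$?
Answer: $-528$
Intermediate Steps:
$22 o{\left(5,f{\left(4 \right)} \right)} S{\left(2,6 \right)} = 22 \left(-4\right) 6 = \left(-88\right) 6 = -528$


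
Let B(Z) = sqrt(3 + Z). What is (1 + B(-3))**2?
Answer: 1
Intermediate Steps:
(1 + B(-3))**2 = (1 + sqrt(3 - 3))**2 = (1 + sqrt(0))**2 = (1 + 0)**2 = 1**2 = 1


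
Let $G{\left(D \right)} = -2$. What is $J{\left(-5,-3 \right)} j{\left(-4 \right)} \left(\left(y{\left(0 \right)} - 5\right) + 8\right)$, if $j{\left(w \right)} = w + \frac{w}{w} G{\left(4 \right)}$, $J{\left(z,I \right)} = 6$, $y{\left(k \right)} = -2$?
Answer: $-36$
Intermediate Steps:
$j{\left(w \right)} = -2 + w$ ($j{\left(w \right)} = w + \frac{w}{w} \left(-2\right) = w + 1 \left(-2\right) = w - 2 = -2 + w$)
$J{\left(-5,-3 \right)} j{\left(-4 \right)} \left(\left(y{\left(0 \right)} - 5\right) + 8\right) = 6 \left(-2 - 4\right) \left(\left(-2 - 5\right) + 8\right) = 6 \left(- 6 \left(\left(-2 - 5\right) + 8\right)\right) = 6 \left(- 6 \left(-7 + 8\right)\right) = 6 \left(\left(-6\right) 1\right) = 6 \left(-6\right) = -36$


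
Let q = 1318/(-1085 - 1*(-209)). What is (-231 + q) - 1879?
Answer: -924839/438 ≈ -2111.5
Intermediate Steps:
q = -659/438 (q = 1318/(-1085 + 209) = 1318/(-876) = 1318*(-1/876) = -659/438 ≈ -1.5046)
(-231 + q) - 1879 = (-231 - 659/438) - 1879 = -101837/438 - 1879 = -924839/438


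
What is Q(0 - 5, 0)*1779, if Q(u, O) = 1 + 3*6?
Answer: 33801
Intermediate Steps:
Q(u, O) = 19 (Q(u, O) = 1 + 18 = 19)
Q(0 - 5, 0)*1779 = 19*1779 = 33801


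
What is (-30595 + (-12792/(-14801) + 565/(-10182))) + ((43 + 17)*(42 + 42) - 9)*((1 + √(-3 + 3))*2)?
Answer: -75470216347/3675702 ≈ -20532.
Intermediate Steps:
(-30595 + (-12792/(-14801) + 565/(-10182))) + ((43 + 17)*(42 + 42) - 9)*((1 + √(-3 + 3))*2) = (-30595 + (-12792*(-1/14801) + 565*(-1/10182))) + (60*84 - 9)*((1 + √0)*2) = (-30595 + (312/361 - 565/10182)) + (5040 - 9)*((1 + 0)*2) = (-30595 + 2972819/3675702) + 5031*(1*2) = -112455129871/3675702 + 5031*2 = -112455129871/3675702 + 10062 = -75470216347/3675702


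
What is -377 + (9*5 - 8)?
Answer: -340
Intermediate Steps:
-377 + (9*5 - 8) = -377 + (45 - 8) = -377 + 37 = -340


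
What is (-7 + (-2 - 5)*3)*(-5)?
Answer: 140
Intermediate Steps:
(-7 + (-2 - 5)*3)*(-5) = (-7 - 7*3)*(-5) = (-7 - 21)*(-5) = -28*(-5) = 140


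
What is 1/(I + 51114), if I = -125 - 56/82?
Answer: 41/2090521 ≈ 1.9612e-5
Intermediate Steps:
I = -5153/41 (I = -125 - 56*1/82 = -125 - 28/41 = -5153/41 ≈ -125.68)
1/(I + 51114) = 1/(-5153/41 + 51114) = 1/(2090521/41) = 41/2090521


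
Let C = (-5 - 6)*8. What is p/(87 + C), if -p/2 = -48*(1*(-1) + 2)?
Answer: -96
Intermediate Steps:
C = -88 (C = -11*8 = -88)
p = 96 (p = -(-96)*(1*(-1) + 2) = -(-96)*(-1 + 2) = -(-96) = -2*(-48) = 96)
p/(87 + C) = 96/(87 - 88) = 96/(-1) = 96*(-1) = -96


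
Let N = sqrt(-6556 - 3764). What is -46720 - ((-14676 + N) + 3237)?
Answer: -35281 - 4*I*sqrt(645) ≈ -35281.0 - 101.59*I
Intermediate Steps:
N = 4*I*sqrt(645) (N = sqrt(-10320) = 4*I*sqrt(645) ≈ 101.59*I)
-46720 - ((-14676 + N) + 3237) = -46720 - ((-14676 + 4*I*sqrt(645)) + 3237) = -46720 - (-11439 + 4*I*sqrt(645)) = -46720 + (11439 - 4*I*sqrt(645)) = -35281 - 4*I*sqrt(645)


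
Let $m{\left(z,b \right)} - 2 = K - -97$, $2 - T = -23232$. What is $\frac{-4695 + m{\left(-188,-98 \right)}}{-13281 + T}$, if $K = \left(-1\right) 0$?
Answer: $- \frac{4596}{9953} \approx -0.46177$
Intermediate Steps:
$T = 23234$ ($T = 2 - -23232 = 2 + 23232 = 23234$)
$K = 0$
$m{\left(z,b \right)} = 99$ ($m{\left(z,b \right)} = 2 + \left(0 - -97\right) = 2 + \left(0 + 97\right) = 2 + 97 = 99$)
$\frac{-4695 + m{\left(-188,-98 \right)}}{-13281 + T} = \frac{-4695 + 99}{-13281 + 23234} = - \frac{4596}{9953}$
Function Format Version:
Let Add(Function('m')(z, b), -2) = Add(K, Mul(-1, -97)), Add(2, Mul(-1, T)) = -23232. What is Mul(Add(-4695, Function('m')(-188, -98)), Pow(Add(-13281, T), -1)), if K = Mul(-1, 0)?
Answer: Rational(-4596, 9953) ≈ -0.46177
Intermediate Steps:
T = 23234 (T = Add(2, Mul(-1, -23232)) = Add(2, 23232) = 23234)
K = 0
Function('m')(z, b) = 99 (Function('m')(z, b) = Add(2, Add(0, Mul(-1, -97))) = Add(2, Add(0, 97)) = Add(2, 97) = 99)
Mul(Add(-4695, Function('m')(-188, -98)), Pow(Add(-13281, T), -1)) = Mul(Add(-4695, 99), Pow(Add(-13281, 23234), -1)) = Mul(-4596, Pow(9953, -1)) = Mul(-4596, Rational(1, 9953)) = Rational(-4596, 9953)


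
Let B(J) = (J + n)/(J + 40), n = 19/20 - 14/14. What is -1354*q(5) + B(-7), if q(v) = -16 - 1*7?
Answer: 6851193/220 ≈ 31142.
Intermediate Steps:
q(v) = -23 (q(v) = -16 - 7 = -23)
n = -1/20 (n = 19*(1/20) - 14*1/14 = 19/20 - 1 = -1/20 ≈ -0.050000)
B(J) = (-1/20 + J)/(40 + J) (B(J) = (J - 1/20)/(J + 40) = (-1/20 + J)/(40 + J))
-1354*q(5) + B(-7) = -1354*(-23) + (-1/20 - 7)/(40 - 7) = 31142 - 141/20/33 = 31142 + (1/33)*(-141/20) = 31142 - 47/220 = 6851193/220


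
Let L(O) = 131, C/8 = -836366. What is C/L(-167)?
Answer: -6690928/131 ≈ -51076.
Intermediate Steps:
C = -6690928 (C = 8*(-836366) = -6690928)
C/L(-167) = -6690928/131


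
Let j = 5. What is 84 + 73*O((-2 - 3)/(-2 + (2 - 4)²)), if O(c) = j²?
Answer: 1909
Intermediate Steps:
O(c) = 25 (O(c) = 5² = 25)
84 + 73*O((-2 - 3)/(-2 + (2 - 4)²)) = 84 + 73*25 = 84 + 1825 = 1909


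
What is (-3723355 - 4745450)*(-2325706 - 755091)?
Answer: 26090669037585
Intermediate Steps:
(-3723355 - 4745450)*(-2325706 - 755091) = -8468805*(-3080797) = 26090669037585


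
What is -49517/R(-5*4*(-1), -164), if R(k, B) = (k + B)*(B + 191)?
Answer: 49517/3888 ≈ 12.736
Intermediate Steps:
R(k, B) = (191 + B)*(B + k) (R(k, B) = (B + k)*(191 + B) = (191 + B)*(B + k))
-49517/R(-5*4*(-1), -164) = -49517/((-164)² + 191*(-164) + 191*(-5*4*(-1)) - 164*(-5*4)*(-1)) = -49517/(26896 - 31324 + 191*(-20*(-1)) - (-3280)*(-1)) = -49517/(26896 - 31324 + 191*20 - 164*20) = -49517/(26896 - 31324 + 3820 - 3280) = -49517/(-3888) = -49517*(-1/3888) = 49517/3888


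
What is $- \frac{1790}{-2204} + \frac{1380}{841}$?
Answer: $\frac{78395}{31958} \approx 2.4531$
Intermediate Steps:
$- \frac{1790}{-2204} + \frac{1380}{841} = \left(-1790\right) \left(- \frac{1}{2204}\right) + 1380 \cdot \frac{1}{841} = \frac{895}{1102} + \frac{1380}{841} = \frac{78395}{31958}$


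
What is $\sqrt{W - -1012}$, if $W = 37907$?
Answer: $\sqrt{38919} \approx 197.28$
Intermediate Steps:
$\sqrt{W - -1012} = \sqrt{37907 - -1012} = \sqrt{37907 + \left(-110 + 1122\right)} = \sqrt{37907 + 1012} = \sqrt{38919}$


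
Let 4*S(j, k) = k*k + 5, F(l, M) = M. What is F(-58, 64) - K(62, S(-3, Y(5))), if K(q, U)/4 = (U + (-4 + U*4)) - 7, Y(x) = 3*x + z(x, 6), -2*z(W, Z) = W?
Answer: -2793/4 ≈ -698.25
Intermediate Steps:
z(W, Z) = -W/2
Y(x) = 5*x/2 (Y(x) = 3*x - x/2 = 5*x/2)
S(j, k) = 5/4 + k**2/4 (S(j, k) = (k*k + 5)/4 = (k**2 + 5)/4 = (5 + k**2)/4 = 5/4 + k**2/4)
K(q, U) = -44 + 20*U (K(q, U) = 4*((U + (-4 + U*4)) - 7) = 4*((U + (-4 + 4*U)) - 7) = 4*((-4 + 5*U) - 7) = 4*(-11 + 5*U) = -44 + 20*U)
F(-58, 64) - K(62, S(-3, Y(5))) = 64 - (-44 + 20*(5/4 + ((5/2)*5)**2/4)) = 64 - (-44 + 20*(5/4 + (25/2)**2/4)) = 64 - (-44 + 20*(5/4 + (1/4)*(625/4))) = 64 - (-44 + 20*(5/4 + 625/16)) = 64 - (-44 + 20*(645/16)) = 64 - (-44 + 3225/4) = 64 - 1*3049/4 = 64 - 3049/4 = -2793/4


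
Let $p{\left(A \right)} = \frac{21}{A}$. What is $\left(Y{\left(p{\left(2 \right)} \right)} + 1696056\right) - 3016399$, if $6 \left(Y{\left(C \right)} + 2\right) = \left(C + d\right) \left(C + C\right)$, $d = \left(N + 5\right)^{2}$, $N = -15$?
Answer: $- \frac{5279833}{4} \approx -1.32 \cdot 10^{6}$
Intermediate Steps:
$d = 100$ ($d = \left(-15 + 5\right)^{2} = \left(-10\right)^{2} = 100$)
$Y{\left(C \right)} = -2 + \frac{C \left(100 + C\right)}{3}$ ($Y{\left(C \right)} = -2 + \frac{\left(C + 100\right) \left(C + C\right)}{6} = -2 + \frac{\left(100 + C\right) 2 C}{6} = -2 + \frac{2 C \left(100 + C\right)}{6} = -2 + \frac{C \left(100 + C\right)}{3}$)
$\left(Y{\left(p{\left(2 \right)} \right)} + 1696056\right) - 3016399 = \left(\left(-2 + \frac{\left(\frac{21}{2}\right)^{2}}{3} + \frac{100 \cdot \frac{21}{2}}{3}\right) + 1696056\right) - 3016399 = \left(\left(-2 + \frac{\left(21 \cdot \frac{1}{2}\right)^{2}}{3} + \frac{100 \cdot 21 \cdot \frac{1}{2}}{3}\right) + 1696056\right) - 3016399 = \left(\left(-2 + \frac{\left(\frac{21}{2}\right)^{2}}{3} + \frac{100}{3} \cdot \frac{21}{2}\right) + 1696056\right) - 3016399 = \left(\left(-2 + \frac{1}{3} \cdot \frac{441}{4} + 350\right) + 1696056\right) - 3016399 = \left(\left(-2 + \frac{147}{4} + 350\right) + 1696056\right) - 3016399 = \left(\frac{1539}{4} + 1696056\right) - 3016399 = \frac{6785763}{4} - 3016399 = - \frac{5279833}{4}$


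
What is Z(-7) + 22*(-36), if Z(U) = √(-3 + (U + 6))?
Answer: -792 + 2*I ≈ -792.0 + 2.0*I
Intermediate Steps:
Z(U) = √(3 + U) (Z(U) = √(-3 + (6 + U)) = √(3 + U))
Z(-7) + 22*(-36) = √(3 - 7) + 22*(-36) = √(-4) - 792 = 2*I - 792 = -792 + 2*I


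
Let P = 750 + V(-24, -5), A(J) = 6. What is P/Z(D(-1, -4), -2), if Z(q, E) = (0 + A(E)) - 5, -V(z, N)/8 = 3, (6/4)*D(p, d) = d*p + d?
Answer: 726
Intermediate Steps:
D(p, d) = 2*d/3 + 2*d*p/3 (D(p, d) = 2*(d*p + d)/3 = 2*(d + d*p)/3 = 2*d/3 + 2*d*p/3)
V(z, N) = -24 (V(z, N) = -8*3 = -24)
Z(q, E) = 1 (Z(q, E) = (0 + 6) - 5 = 6 - 5 = 1)
P = 726 (P = 750 - 24 = 726)
P/Z(D(-1, -4), -2) = 726/1 = 726*1 = 726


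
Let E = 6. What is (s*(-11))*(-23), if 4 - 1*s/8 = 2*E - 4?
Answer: -8096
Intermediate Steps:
s = -32 (s = 32 - 8*(2*6 - 4) = 32 - 8*(12 - 4) = 32 - 8*8 = 32 - 64 = -32)
(s*(-11))*(-23) = -32*(-11)*(-23) = 352*(-23) = -8096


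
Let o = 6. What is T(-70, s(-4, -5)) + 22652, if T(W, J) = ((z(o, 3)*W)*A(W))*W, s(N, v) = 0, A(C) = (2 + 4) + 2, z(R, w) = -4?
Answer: -134148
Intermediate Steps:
A(C) = 8 (A(C) = 6 + 2 = 8)
T(W, J) = -32*W**2 (T(W, J) = (-4*W*8)*W = (-32*W)*W = -32*W**2)
T(-70, s(-4, -5)) + 22652 = -32*(-70)**2 + 22652 = -32*4900 + 22652 = -156800 + 22652 = -134148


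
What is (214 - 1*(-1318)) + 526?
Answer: 2058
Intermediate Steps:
(214 - 1*(-1318)) + 526 = (214 + 1318) + 526 = 1532 + 526 = 2058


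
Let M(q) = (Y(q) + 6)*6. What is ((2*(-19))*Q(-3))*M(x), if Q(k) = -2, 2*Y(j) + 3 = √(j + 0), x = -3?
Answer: 2052 + 228*I*√3 ≈ 2052.0 + 394.91*I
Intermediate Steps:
Y(j) = -3/2 + √j/2 (Y(j) = -3/2 + √(j + 0)/2 = -3/2 + √j/2)
M(q) = 27 + 3*√q (M(q) = ((-3/2 + √q/2) + 6)*6 = (9/2 + √q/2)*6 = 27 + 3*√q)
((2*(-19))*Q(-3))*M(x) = ((2*(-19))*(-2))*(27 + 3*√(-3)) = (-38*(-2))*(27 + 3*(I*√3)) = 76*(27 + 3*I*√3) = 2052 + 228*I*√3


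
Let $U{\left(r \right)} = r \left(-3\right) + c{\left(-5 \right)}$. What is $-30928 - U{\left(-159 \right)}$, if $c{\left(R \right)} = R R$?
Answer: $-31430$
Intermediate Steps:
$c{\left(R \right)} = R^{2}$
$U{\left(r \right)} = 25 - 3 r$ ($U{\left(r \right)} = r \left(-3\right) + \left(-5\right)^{2} = - 3 r + 25 = 25 - 3 r$)
$-30928 - U{\left(-159 \right)} = -30928 - \left(25 - -477\right) = -30928 - \left(25 + 477\right) = -30928 - 502 = -31430$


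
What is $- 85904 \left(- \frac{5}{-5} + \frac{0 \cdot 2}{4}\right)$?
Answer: $-85904$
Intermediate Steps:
$- 85904 \left(- \frac{5}{-5} + \frac{0 \cdot 2}{4}\right) = - 85904 \left(\left(-5\right) \left(- \frac{1}{5}\right) + 0 \cdot \frac{1}{4}\right) = - 85904 \left(1 + 0\right) = \left(-85904\right) 1 = -85904$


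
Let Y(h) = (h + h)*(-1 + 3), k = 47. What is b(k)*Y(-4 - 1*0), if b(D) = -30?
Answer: 480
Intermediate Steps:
Y(h) = 4*h (Y(h) = (2*h)*2 = 4*h)
b(k)*Y(-4 - 1*0) = -120*(-4 - 1*0) = -120*(-4 + 0) = -120*(-4) = -30*(-16) = 480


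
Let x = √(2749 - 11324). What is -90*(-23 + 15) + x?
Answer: 720 + 35*I*√7 ≈ 720.0 + 92.601*I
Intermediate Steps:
x = 35*I*√7 (x = √(-8575) = 35*I*√7 ≈ 92.601*I)
-90*(-23 + 15) + x = -90*(-23 + 15) + 35*I*√7 = -90*(-8) + 35*I*√7 = 720 + 35*I*√7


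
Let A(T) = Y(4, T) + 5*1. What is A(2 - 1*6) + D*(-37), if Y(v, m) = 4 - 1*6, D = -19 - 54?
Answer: 2704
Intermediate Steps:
D = -73
Y(v, m) = -2 (Y(v, m) = 4 - 6 = -2)
A(T) = 3 (A(T) = -2 + 5*1 = -2 + 5 = 3)
A(2 - 1*6) + D*(-37) = 3 - 73*(-37) = 3 + 2701 = 2704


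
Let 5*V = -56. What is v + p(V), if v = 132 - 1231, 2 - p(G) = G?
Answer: -5429/5 ≈ -1085.8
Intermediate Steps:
V = -56/5 (V = (⅕)*(-56) = -56/5 ≈ -11.200)
p(G) = 2 - G
v = -1099
v + p(V) = -1099 + (2 - 1*(-56/5)) = -1099 + (2 + 56/5) = -1099 + 66/5 = -5429/5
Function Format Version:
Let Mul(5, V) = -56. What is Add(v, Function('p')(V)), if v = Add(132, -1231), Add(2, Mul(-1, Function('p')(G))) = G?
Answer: Rational(-5429, 5) ≈ -1085.8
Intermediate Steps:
V = Rational(-56, 5) (V = Mul(Rational(1, 5), -56) = Rational(-56, 5) ≈ -11.200)
Function('p')(G) = Add(2, Mul(-1, G))
v = -1099
Add(v, Function('p')(V)) = Add(-1099, Add(2, Mul(-1, Rational(-56, 5)))) = Add(-1099, Add(2, Rational(56, 5))) = Add(-1099, Rational(66, 5)) = Rational(-5429, 5)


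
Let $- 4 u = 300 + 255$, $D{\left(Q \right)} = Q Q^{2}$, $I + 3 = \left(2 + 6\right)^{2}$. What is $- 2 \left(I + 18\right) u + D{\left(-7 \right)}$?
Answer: $\frac{43159}{2} \approx 21580.0$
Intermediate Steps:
$I = 61$ ($I = -3 + \left(2 + 6\right)^{2} = -3 + 8^{2} = -3 + 64 = 61$)
$D{\left(Q \right)} = Q^{3}$
$u = - \frac{555}{4}$ ($u = - \frac{300 + 255}{4} = \left(- \frac{1}{4}\right) 555 = - \frac{555}{4} \approx -138.75$)
$- 2 \left(I + 18\right) u + D{\left(-7 \right)} = - 2 \left(61 + 18\right) \left(- \frac{555}{4}\right) + \left(-7\right)^{3} = \left(-2\right) 79 \left(- \frac{555}{4}\right) - 343 = \left(-158\right) \left(- \frac{555}{4}\right) - 343 = \frac{43845}{2} - 343 = \frac{43159}{2}$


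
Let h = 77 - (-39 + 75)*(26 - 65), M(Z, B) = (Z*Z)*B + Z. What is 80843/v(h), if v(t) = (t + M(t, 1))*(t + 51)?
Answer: 80843/3364766836 ≈ 2.4026e-5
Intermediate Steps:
M(Z, B) = Z + B*Z² (M(Z, B) = Z²*B + Z = B*Z² + Z = Z + B*Z²)
h = 1481 (h = 77 - 36*(-39) = 77 - 1*(-1404) = 77 + 1404 = 1481)
v(t) = (51 + t)*(t + t*(1 + t)) (v(t) = (t + t*(1 + 1*t))*(t + 51) = (t + t*(1 + t))*(51 + t) = (51 + t)*(t + t*(1 + t)))
80843/v(h) = 80843/((1481*(102 + 1481² + 53*1481))) = 80843/((1481*(102 + 2193361 + 78493))) = 80843/((1481*2271956)) = 80843/3364766836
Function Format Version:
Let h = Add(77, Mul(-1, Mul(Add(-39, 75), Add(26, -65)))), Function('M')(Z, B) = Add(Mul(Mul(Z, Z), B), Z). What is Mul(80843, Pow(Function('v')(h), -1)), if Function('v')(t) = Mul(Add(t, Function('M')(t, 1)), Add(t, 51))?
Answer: Rational(80843, 3364766836) ≈ 2.4026e-5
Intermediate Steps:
Function('M')(Z, B) = Add(Z, Mul(B, Pow(Z, 2))) (Function('M')(Z, B) = Add(Mul(Pow(Z, 2), B), Z) = Add(Mul(B, Pow(Z, 2)), Z) = Add(Z, Mul(B, Pow(Z, 2))))
h = 1481 (h = Add(77, Mul(-1, Mul(36, -39))) = Add(77, Mul(-1, -1404)) = Add(77, 1404) = 1481)
Function('v')(t) = Mul(Add(51, t), Add(t, Mul(t, Add(1, t)))) (Function('v')(t) = Mul(Add(t, Mul(t, Add(1, Mul(1, t)))), Add(t, 51)) = Mul(Add(t, Mul(t, Add(1, t))), Add(51, t)) = Mul(Add(51, t), Add(t, Mul(t, Add(1, t)))))
Mul(80843, Pow(Function('v')(h), -1)) = Mul(80843, Pow(Mul(1481, Add(102, Pow(1481, 2), Mul(53, 1481))), -1)) = Mul(80843, Pow(Mul(1481, Add(102, 2193361, 78493)), -1)) = Mul(80843, Pow(Mul(1481, 2271956), -1)) = Mul(80843, Pow(3364766836, -1)) = Mul(80843, Rational(1, 3364766836)) = Rational(80843, 3364766836)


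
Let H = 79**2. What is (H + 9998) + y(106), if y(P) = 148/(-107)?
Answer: 1737425/107 ≈ 16238.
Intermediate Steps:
y(P) = -148/107 (y(P) = 148*(-1/107) = -148/107)
H = 6241
(H + 9998) + y(106) = (6241 + 9998) - 148/107 = 16239 - 148/107 = 1737425/107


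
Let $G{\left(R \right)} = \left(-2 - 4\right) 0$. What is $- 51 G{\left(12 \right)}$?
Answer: $0$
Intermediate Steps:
$G{\left(R \right)} = 0$ ($G{\left(R \right)} = \left(-6\right) 0 = 0$)
$- 51 G{\left(12 \right)} = \left(-51\right) 0 = 0$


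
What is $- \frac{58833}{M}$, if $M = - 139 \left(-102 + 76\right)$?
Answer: $- \frac{58833}{3614} \approx -16.279$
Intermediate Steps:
$M = 3614$ ($M = \left(-139\right) \left(-26\right) = 3614$)
$- \frac{58833}{M} = - \frac{58833}{3614}$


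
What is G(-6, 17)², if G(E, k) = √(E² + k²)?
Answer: 325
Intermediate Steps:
G(-6, 17)² = (√((-6)² + 17²))² = (√(36 + 289))² = (√325)² = (5*√13)² = 325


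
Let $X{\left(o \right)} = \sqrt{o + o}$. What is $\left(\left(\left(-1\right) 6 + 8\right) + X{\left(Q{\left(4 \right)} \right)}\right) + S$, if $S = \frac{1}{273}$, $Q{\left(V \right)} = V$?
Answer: $\frac{547}{273} + 2 \sqrt{2} \approx 4.8321$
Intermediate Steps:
$X{\left(o \right)} = \sqrt{2} \sqrt{o}$ ($X{\left(o \right)} = \sqrt{2 o} = \sqrt{2} \sqrt{o}$)
$S = \frac{1}{273} \approx 0.003663$
$\left(\left(\left(-1\right) 6 + 8\right) + X{\left(Q{\left(4 \right)} \right)}\right) + S = \left(\left(\left(-1\right) 6 + 8\right) + \sqrt{2} \sqrt{4}\right) + \frac{1}{273} = \left(\left(-6 + 8\right) + \sqrt{2} \cdot 2\right) + \frac{1}{273} = \left(2 + 2 \sqrt{2}\right) + \frac{1}{273} = \frac{547}{273} + 2 \sqrt{2}$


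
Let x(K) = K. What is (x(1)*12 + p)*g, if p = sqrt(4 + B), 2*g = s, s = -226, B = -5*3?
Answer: -1356 - 113*I*sqrt(11) ≈ -1356.0 - 374.78*I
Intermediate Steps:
B = -15
g = -113 (g = (1/2)*(-226) = -113)
p = I*sqrt(11) (p = sqrt(4 - 15) = sqrt(-11) = I*sqrt(11) ≈ 3.3166*I)
(x(1)*12 + p)*g = (1*12 + I*sqrt(11))*(-113) = (12 + I*sqrt(11))*(-113) = -1356 - 113*I*sqrt(11)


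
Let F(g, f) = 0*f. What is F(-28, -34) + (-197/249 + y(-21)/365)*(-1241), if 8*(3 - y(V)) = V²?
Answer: 11544241/9960 ≈ 1159.1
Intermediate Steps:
F(g, f) = 0
y(V) = 3 - V²/8
F(-28, -34) + (-197/249 + y(-21)/365)*(-1241) = 0 + (-197/249 + (3 - ⅛*(-21)²)/365)*(-1241) = 0 + (-197*1/249 + (3 - ⅛*441)*(1/365))*(-1241) = 0 + (-197/249 + (3 - 441/8)*(1/365))*(-1241) = 0 + (-197/249 - 417/8*1/365)*(-1241) = 0 + (-197/249 - 417/2920)*(-1241) = 0 - 679073/727080*(-1241) = 0 + 11544241/9960 = 11544241/9960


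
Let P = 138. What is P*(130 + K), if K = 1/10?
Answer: 89769/5 ≈ 17954.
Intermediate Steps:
K = 1/10 ≈ 0.10000
P*(130 + K) = 138*(130 + 1/10) = 138*(1301/10) = 89769/5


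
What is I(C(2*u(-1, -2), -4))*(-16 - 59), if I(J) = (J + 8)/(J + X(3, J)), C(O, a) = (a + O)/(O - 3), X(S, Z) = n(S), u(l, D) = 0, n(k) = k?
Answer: -2100/13 ≈ -161.54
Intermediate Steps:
X(S, Z) = S
C(O, a) = (O + a)/(-3 + O)
I(J) = (8 + J)/(3 + J) (I(J) = (J + 8)/(J + 3) = (8 + J)/(3 + J))
I(C(2*u(-1, -2), -4))*(-16 - 59) = ((8 + (2*0 - 4)/(-3 + 2*0))/(3 + (2*0 - 4)/(-3 + 2*0)))*(-16 - 59) = ((8 + (0 - 4)/(-3 + 0))/(3 + (0 - 4)/(-3 + 0)))*(-75) = ((8 - 4/(-3))/(3 - 4/(-3)))*(-75) = ((8 - ⅓*(-4))/(3 - ⅓*(-4)))*(-75) = ((8 + 4/3)/(3 + 4/3))*(-75) = ((28/3)/(13/3))*(-75) = ((3/13)*(28/3))*(-75) = (28/13)*(-75) = -2100/13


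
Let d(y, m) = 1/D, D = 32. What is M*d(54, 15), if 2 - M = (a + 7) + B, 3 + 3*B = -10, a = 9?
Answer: -29/96 ≈ -0.30208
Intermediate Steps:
d(y, m) = 1/32
B = -13/3 (B = -1 + (⅓)*(-10) = -1 - 10/3 = -13/3 ≈ -4.3333)
M = -29/3 (M = 2 - ((9 + 7) - 13/3) = 2 - (16 - 13/3) = 2 - 1*35/3 = 2 - 35/3 = -29/3 ≈ -9.6667)
M*d(54, 15) = -29/3*1/32 = -29/96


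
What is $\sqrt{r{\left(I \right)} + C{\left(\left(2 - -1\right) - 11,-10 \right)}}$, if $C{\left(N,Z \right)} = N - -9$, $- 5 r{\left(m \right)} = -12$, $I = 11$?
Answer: $\frac{\sqrt{85}}{5} \approx 1.8439$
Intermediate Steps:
$r{\left(m \right)} = \frac{12}{5}$ ($r{\left(m \right)} = \left(- \frac{1}{5}\right) \left(-12\right) = \frac{12}{5}$)
$C{\left(N,Z \right)} = 9 + N$ ($C{\left(N,Z \right)} = N + 9 = 9 + N$)
$\sqrt{r{\left(I \right)} + C{\left(\left(2 - -1\right) - 11,-10 \right)}} = \sqrt{\frac{12}{5} + \left(9 + \left(\left(2 - -1\right) - 11\right)\right)} = \sqrt{\frac{12}{5} + \left(9 + \left(\left(2 + 1\right) - 11\right)\right)} = \sqrt{\frac{12}{5} + \left(9 + \left(3 - 11\right)\right)} = \sqrt{\frac{12}{5} + \left(9 - 8\right)} = \sqrt{\frac{12}{5} + 1} = \sqrt{\frac{17}{5}} = \frac{\sqrt{85}}{5}$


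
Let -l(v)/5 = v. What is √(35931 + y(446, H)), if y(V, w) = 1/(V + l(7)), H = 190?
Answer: √6069500862/411 ≈ 189.55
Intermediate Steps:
l(v) = -5*v
y(V, w) = 1/(-35 + V) (y(V, w) = 1/(V - 5*7) = 1/(V - 35) = 1/(-35 + V))
√(35931 + y(446, H)) = √(35931 + 1/(-35 + 446)) = √(35931 + 1/411) = √(14767642/411) = √6069500862/411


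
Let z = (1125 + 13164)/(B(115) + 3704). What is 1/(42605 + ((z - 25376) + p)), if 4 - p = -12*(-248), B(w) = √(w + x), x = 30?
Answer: 65217141501/930052378599328 + 4763*√145/930052378599328 ≈ 7.0122e-5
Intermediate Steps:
B(w) = √(30 + w) (B(w) = √(w + 30) = √(30 + w))
p = -2972 (p = 4 - (-12)*(-248) = 4 - 1*2976 = 4 - 2976 = -2972)
z = 14289/(3704 + √145) (z = (1125 + 13164)/(√(30 + 115) + 3704) = 14289/(√145 + 3704) = 14289/(3704 + √145) ≈ 3.8452)
1/(42605 + ((z - 25376) + p)) = 1/(42605 + (((17642152/4573157 - 4763*√145/4573157) - 25376) - 2972)) = 1/(42605 + ((-116030789880/4573157 - 4763*√145/4573157) - 2972)) = 1/(42605 + (-129622212484/4573157 - 4763*√145/4573157)) = 1/(65217141501/4573157 - 4763*√145/4573157)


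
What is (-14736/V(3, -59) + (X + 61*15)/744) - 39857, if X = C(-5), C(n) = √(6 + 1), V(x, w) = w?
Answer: -579515101/14632 + √7/744 ≈ -39606.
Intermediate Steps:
C(n) = √7
X = √7 ≈ 2.6458
(-14736/V(3, -59) + (X + 61*15)/744) - 39857 = (-14736/(-59) + (√7 + 61*15)/744) - 39857 = (-14736*(-1/59) + (√7 + 915)*(1/744)) - 39857 = (14736/59 + (915 + √7)*(1/744)) - 39857 = (14736/59 + (305/248 + √7/744)) - 39857 = (3672523/14632 + √7/744) - 39857 = -579515101/14632 + √7/744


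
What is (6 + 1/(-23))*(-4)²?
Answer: 2192/23 ≈ 95.304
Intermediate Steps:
(6 + 1/(-23))*(-4)² = (6 - 1/23)*16 = (137/23)*16 = 2192/23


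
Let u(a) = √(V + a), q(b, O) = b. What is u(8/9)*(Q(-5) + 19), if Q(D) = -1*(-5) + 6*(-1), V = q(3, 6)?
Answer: 6*√35 ≈ 35.496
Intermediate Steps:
V = 3
u(a) = √(3 + a)
Q(D) = -1 (Q(D) = 5 - 6 = -1)
u(8/9)*(Q(-5) + 19) = √(3 + 8/9)*(-1 + 19) = √(3 + 8*(⅑))*18 = √(3 + 8/9)*18 = √(35/9)*18 = (√35/3)*18 = 6*√35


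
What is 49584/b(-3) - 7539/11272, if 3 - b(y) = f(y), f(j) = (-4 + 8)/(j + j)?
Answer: 1676649615/123992 ≈ 13522.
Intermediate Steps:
f(j) = 2/j (f(j) = 4/((2*j)) = 4*(1/(2*j)) = 2/j)
b(y) = 3 - 2/y
49584/b(-3) - 7539/11272 = 49584/(3 - 2/(-3)) - 7539/11272 = 49584/(3 - 2*(-1/3)) - 7539*1/11272 = 49584/(3 + 2/3) - 7539/11272 = 49584/(11/3) - 7539/11272 = 49584*(3/11) - 7539/11272 = 148752/11 - 7539/11272 = 1676649615/123992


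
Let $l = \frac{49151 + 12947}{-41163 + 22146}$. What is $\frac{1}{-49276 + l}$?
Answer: $- \frac{19017}{937143790} \approx -2.0293 \cdot 10^{-5}$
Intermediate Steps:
$l = - \frac{62098}{19017}$ ($l = \frac{62098}{-19017} = 62098 \left(- \frac{1}{19017}\right) = - \frac{62098}{19017} \approx -3.2654$)
$\frac{1}{-49276 + l} = \frac{1}{-49276 - \frac{62098}{19017}} = \frac{1}{- \frac{937143790}{19017}} = - \frac{19017}{937143790}$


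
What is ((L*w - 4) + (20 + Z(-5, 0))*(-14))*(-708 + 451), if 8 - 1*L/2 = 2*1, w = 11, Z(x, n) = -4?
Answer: 24672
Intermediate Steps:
L = 12 (L = 16 - 4 = 12)
((L*w - 4) + (20 + Z(-5, 0))*(-14))*(-708 + 451) = ((12*11 - 4) + (20 - 4)*(-14))*(-708 + 451) = ((132 - 4) + 16*(-14))*(-257) = (128 - 224)*(-257) = -96*(-257) = 24672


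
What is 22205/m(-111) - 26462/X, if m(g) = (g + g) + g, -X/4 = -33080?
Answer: -1473488723/22031280 ≈ -66.882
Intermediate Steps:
X = 132320 (X = -4*(-33080) = 132320)
m(g) = 3*g (m(g) = 2*g + g = 3*g)
22205/m(-111) - 26462/X = 22205/((3*(-111))) - 26462/132320 = 22205/(-333) - 26462*1/132320 = 22205*(-1/333) - 13231/66160 = -22205/333 - 13231/66160 = -1473488723/22031280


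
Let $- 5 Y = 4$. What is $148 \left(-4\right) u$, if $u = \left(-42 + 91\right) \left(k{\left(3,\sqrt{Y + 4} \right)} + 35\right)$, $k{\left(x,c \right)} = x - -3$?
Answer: $-1189328$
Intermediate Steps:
$Y = - \frac{4}{5}$ ($Y = \left(- \frac{1}{5}\right) 4 = - \frac{4}{5} \approx -0.8$)
$k{\left(x,c \right)} = 3 + x$ ($k{\left(x,c \right)} = x + 3 = 3 + x$)
$u = 2009$ ($u = \left(-42 + 91\right) \left(\left(3 + 3\right) + 35\right) = 49 \left(6 + 35\right) = 49 \cdot 41 = 2009$)
$148 \left(-4\right) u = 148 \left(-4\right) 2009 = \left(-592\right) 2009 = -1189328$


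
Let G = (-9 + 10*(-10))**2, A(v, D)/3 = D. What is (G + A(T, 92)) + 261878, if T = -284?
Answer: 274035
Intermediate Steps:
A(v, D) = 3*D
G = 11881 (G = (-9 - 100)**2 = (-109)**2 = 11881)
(G + A(T, 92)) + 261878 = (11881 + 3*92) + 261878 = (11881 + 276) + 261878 = 12157 + 261878 = 274035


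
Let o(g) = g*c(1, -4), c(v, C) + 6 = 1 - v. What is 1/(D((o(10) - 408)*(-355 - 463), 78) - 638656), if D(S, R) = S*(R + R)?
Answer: 1/59081888 ≈ 1.6926e-8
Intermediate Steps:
c(v, C) = -5 - v (c(v, C) = -6 + (1 - v) = -5 - v)
o(g) = -6*g (o(g) = g*(-5 - 1*1) = g*(-5 - 1) = g*(-6) = -6*g)
D(S, R) = 2*R*S (D(S, R) = S*(2*R) = 2*R*S)
1/(D((o(10) - 408)*(-355 - 463), 78) - 638656) = 1/(2*78*((-6*10 - 408)*(-355 - 463)) - 638656) = 1/(2*78*((-60 - 408)*(-818)) - 638656) = 1/(2*78*(-468*(-818)) - 638656) = 1/(2*78*382824 - 638656) = 1/(59720544 - 638656) = 1/59081888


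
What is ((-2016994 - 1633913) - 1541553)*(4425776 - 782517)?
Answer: -18917476627140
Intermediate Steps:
((-2016994 - 1633913) - 1541553)*(4425776 - 782517) = (-3650907 - 1541553)*3643259 = -5192460*3643259 = -18917476627140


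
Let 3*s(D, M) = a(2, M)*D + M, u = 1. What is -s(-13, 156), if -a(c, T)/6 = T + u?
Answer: -4134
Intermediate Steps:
a(c, T) = -6 - 6*T (a(c, T) = -6*(T + 1) = -6*(1 + T) = -6 - 6*T)
s(D, M) = M/3 + D*(-6 - 6*M)/3 (s(D, M) = ((-6 - 6*M)*D + M)/3 = (D*(-6 - 6*M) + M)/3 = (M + D*(-6 - 6*M))/3 = M/3 + D*(-6 - 6*M)/3)
-s(-13, 156) = -((⅓)*156 - 2*(-13)*(1 + 156)) = -(52 - 2*(-13)*157) = -(52 + 4082) = -1*4134 = -4134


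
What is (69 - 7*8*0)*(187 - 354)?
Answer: -11523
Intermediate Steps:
(69 - 7*8*0)*(187 - 354) = (69 - 56*0)*(-167) = (69 + 0)*(-167) = 69*(-167) = -11523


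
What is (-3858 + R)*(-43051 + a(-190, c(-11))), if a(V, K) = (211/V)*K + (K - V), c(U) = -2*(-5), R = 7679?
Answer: -3111745980/19 ≈ -1.6378e+8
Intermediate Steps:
c(U) = 10
a(V, K) = K - V + 211*K/V (a(V, K) = 211*K/V + (K - V) = K - V + 211*K/V)
(-3858 + R)*(-43051 + a(-190, c(-11))) = (-3858 + 7679)*(-43051 + (10 - 1*(-190) + 211*10/(-190))) = 3821*(-43051 + (10 + 190 + 211*10*(-1/190))) = 3821*(-43051 + (10 + 190 - 211/19)) = 3821*(-43051 + 3589/19) = 3821*(-814380/19) = -3111745980/19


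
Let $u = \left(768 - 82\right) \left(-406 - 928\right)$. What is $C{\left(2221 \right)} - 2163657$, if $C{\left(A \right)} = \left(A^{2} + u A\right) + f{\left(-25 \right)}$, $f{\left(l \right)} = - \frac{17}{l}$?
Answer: $- \frac{50743030483}{25} \approx -2.0297 \cdot 10^{9}$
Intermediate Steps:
$u = -915124$ ($u = 686 \left(-1334\right) = -915124$)
$C{\left(A \right)} = \frac{17}{25} + A^{2} - 915124 A$ ($C{\left(A \right)} = \left(A^{2} - 915124 A\right) - \frac{17}{-25} = \left(A^{2} - 915124 A\right) - - \frac{17}{25} = \left(A^{2} - 915124 A\right) + \frac{17}{25} = \frac{17}{25} + A^{2} - 915124 A$)
$C{\left(2221 \right)} - 2163657 = \left(\frac{17}{25} + 2221^{2} - 2032490404\right) - 2163657 = \left(\frac{17}{25} + 4932841 - 2032490404\right) - 2163657 = - \frac{50688939058}{25} - 2163657 = - \frac{50743030483}{25}$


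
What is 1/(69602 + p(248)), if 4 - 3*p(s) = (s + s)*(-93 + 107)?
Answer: 3/201866 ≈ 1.4861e-5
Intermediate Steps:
p(s) = 4/3 - 28*s/3 (p(s) = 4/3 - (s + s)*(-93 + 107)/3 = 4/3 - 2*s*14/3 = 4/3 - 28*s/3)
1/(69602 + p(248)) = 1/(69602 + (4/3 - 28/3*248)) = 1/(69602 + (4/3 - 6944/3)) = 1/(69602 - 6940/3) = 1/(201866/3) = 3/201866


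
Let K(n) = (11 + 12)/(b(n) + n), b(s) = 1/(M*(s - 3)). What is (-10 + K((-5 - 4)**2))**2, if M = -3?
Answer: 33910485904/359216209 ≈ 94.401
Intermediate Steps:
b(s) = 1/(9 - 3*s) (b(s) = 1/(-3*(s - 3)) = 1/(-3*(-3 + s)) = 1/(9 - 3*s))
K(n) = 23/(n - 1/(-9 + 3*n)) (K(n) = (11 + 12)/(-1/(-9 + 3*n) + n) = 23/(n - 1/(-9 + 3*n)))
(-10 + K((-5 - 4)**2))**2 = (-10 + 69*(-3 + (-5 - 4)**2)/(-1 + 3*(-5 - 4)**2*(-3 + (-5 - 4)**2)))**2 = (-10 + 69*(-3 + (-9)**2)/(-1 + 3*(-9)**2*(-3 + (-9)**2)))**2 = (-10 + 69*(-3 + 81)/(-1 + 3*81*(-3 + 81)))**2 = (-10 + 69*78/(-1 + 3*81*78))**2 = (-10 + 69*78/(-1 + 18954))**2 = (-10 + 69*78/18953)**2 = (-10 + 69*(1/18953)*78)**2 = (-10 + 5382/18953)**2 = (-184148/18953)**2 = 33910485904/359216209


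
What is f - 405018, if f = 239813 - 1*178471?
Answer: -343676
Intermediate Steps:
f = 61342 (f = 239813 - 178471 = 61342)
f - 405018 = 61342 - 405018 = -343676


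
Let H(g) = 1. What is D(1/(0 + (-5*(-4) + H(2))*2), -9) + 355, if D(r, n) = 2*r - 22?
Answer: 6994/21 ≈ 333.05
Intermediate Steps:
D(r, n) = -22 + 2*r
D(1/(0 + (-5*(-4) + H(2))*2), -9) + 355 = (-22 + 2/(0 + (-5*(-4) + 1)*2)) + 355 = (-22 + 2/(0 + (20 + 1)*2)) + 355 = (-22 + 2/(0 + 21*2)) + 355 = (-22 + 2/(0 + 42)) + 355 = (-22 + 2/42) + 355 = (-22 + 2*(1/42)) + 355 = (-22 + 1/21) + 355 = -461/21 + 355 = 6994/21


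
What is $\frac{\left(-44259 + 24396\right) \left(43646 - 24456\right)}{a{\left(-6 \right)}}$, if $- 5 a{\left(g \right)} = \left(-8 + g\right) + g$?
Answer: $- \frac{190585485}{2} \approx -9.5293 \cdot 10^{7}$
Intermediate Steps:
$a{\left(g \right)} = \frac{8}{5} - \frac{2 g}{5}$ ($a{\left(g \right)} = - \frac{\left(-8 + g\right) + g}{5} = - \frac{-8 + 2 g}{5} = \frac{8}{5} - \frac{2 g}{5}$)
$\frac{\left(-44259 + 24396\right) \left(43646 - 24456\right)}{a{\left(-6 \right)}} = \frac{\left(-44259 + 24396\right) \left(43646 - 24456\right)}{\frac{8}{5} - - \frac{12}{5}} = \frac{\left(-19863\right) 19190}{\frac{8}{5} + \frac{12}{5}} = - \frac{381170970}{4} = \left(-381170970\right) \frac{1}{4} = - \frac{190585485}{2}$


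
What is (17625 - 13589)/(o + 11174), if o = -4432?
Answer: 2018/3371 ≈ 0.59864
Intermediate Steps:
(17625 - 13589)/(o + 11174) = (17625 - 13589)/(-4432 + 11174) = 4036/6742 = 4036*(1/6742) = 2018/3371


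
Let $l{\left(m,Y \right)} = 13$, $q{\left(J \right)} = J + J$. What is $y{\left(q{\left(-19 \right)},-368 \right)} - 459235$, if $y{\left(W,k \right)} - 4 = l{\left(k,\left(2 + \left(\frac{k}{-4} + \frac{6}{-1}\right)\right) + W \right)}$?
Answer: $-459218$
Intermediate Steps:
$q{\left(J \right)} = 2 J$
$y{\left(W,k \right)} = 17$ ($y{\left(W,k \right)} = 4 + 13 = 17$)
$y{\left(q{\left(-19 \right)},-368 \right)} - 459235 = 17 - 459235 = -459218$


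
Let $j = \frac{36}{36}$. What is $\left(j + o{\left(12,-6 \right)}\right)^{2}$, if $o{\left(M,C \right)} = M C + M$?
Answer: $3481$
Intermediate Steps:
$o{\left(M,C \right)} = M + C M$ ($o{\left(M,C \right)} = C M + M = M + C M$)
$j = 1$ ($j = 36 \cdot \frac{1}{36} = 1$)
$\left(j + o{\left(12,-6 \right)}\right)^{2} = \left(1 + 12 \left(1 - 6\right)\right)^{2} = \left(1 + 12 \left(-5\right)\right)^{2} = \left(1 - 60\right)^{2} = \left(-59\right)^{2} = 3481$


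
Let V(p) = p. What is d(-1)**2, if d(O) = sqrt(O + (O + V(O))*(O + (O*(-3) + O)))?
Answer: -3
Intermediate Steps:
d(O) = sqrt(O - 2*O**2) (d(O) = sqrt(O + (O + O)*(O + (O*(-3) + O))) = sqrt(O + (2*O)*(O + (-3*O + O))) = sqrt(O + (2*O)*(O - 2*O)) = sqrt(O + (2*O)*(-O)) = sqrt(O - 2*O**2))
d(-1)**2 = (sqrt(-(1 - 2*(-1))))**2 = (sqrt(-(1 + 2)))**2 = (sqrt(-1*3))**2 = (sqrt(-3))**2 = (I*sqrt(3))**2 = -3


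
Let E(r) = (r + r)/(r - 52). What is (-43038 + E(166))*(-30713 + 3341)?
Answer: 22381172000/19 ≈ 1.1780e+9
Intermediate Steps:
E(r) = 2*r/(-52 + r) (E(r) = (2*r)/(-52 + r) = 2*r/(-52 + r))
(-43038 + E(166))*(-30713 + 3341) = (-43038 + 2*166/(-52 + 166))*(-30713 + 3341) = (-43038 + 2*166/114)*(-27372) = (-43038 + 2*166*(1/114))*(-27372) = (-43038 + 166/57)*(-27372) = -2453000/57*(-27372) = 22381172000/19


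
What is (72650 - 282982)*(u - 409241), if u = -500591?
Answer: 191366784224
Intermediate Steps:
(72650 - 282982)*(u - 409241) = (72650 - 282982)*(-500591 - 409241) = -210332*(-909832) = 191366784224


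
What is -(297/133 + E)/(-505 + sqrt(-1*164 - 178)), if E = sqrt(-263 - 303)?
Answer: 149985/33963811 - 6*sqrt(5377)/255367 + 505*I*sqrt(566)/255367 + 891*I*sqrt(38)/33963811 ≈ 0.0026931 + 0.047209*I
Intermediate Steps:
E = I*sqrt(566) (E = sqrt(-566) = I*sqrt(566) ≈ 23.791*I)
-(297/133 + E)/(-505 + sqrt(-1*164 - 178)) = -(297/133 + I*sqrt(566))/(-505 + sqrt(-1*164 - 178)) = -(297*(1/133) + I*sqrt(566))/(-505 + sqrt(-164 - 178)) = -(297/133 + I*sqrt(566))/(-505 + sqrt(-342)) = -(297/133 + I*sqrt(566))/(-505 + 3*I*sqrt(38))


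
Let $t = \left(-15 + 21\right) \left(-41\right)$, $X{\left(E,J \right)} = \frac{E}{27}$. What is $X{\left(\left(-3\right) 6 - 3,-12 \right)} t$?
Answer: $\frac{574}{3} \approx 191.33$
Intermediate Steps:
$X{\left(E,J \right)} = \frac{E}{27}$ ($X{\left(E,J \right)} = E \frac{1}{27} = \frac{E}{27}$)
$t = -246$ ($t = 6 \left(-41\right) = -246$)
$X{\left(\left(-3\right) 6 - 3,-12 \right)} t = \frac{\left(-3\right) 6 - 3}{27} \left(-246\right) = \frac{-18 - 3}{27} \left(-246\right) = \frac{1}{27} \left(-21\right) \left(-246\right) = \left(- \frac{7}{9}\right) \left(-246\right) = \frac{574}{3}$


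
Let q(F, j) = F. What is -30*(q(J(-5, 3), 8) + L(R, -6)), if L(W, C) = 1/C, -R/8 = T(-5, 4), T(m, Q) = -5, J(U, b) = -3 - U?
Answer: -55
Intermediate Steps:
R = 40 (R = -8*(-5) = 40)
-30*(q(J(-5, 3), 8) + L(R, -6)) = -30*((-3 - 1*(-5)) + 1/(-6)) = -30*((-3 + 5) - ⅙) = -30*(2 - ⅙) = -30*11/6 = -55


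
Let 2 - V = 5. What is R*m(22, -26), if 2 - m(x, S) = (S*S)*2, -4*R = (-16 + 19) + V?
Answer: 0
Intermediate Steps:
V = -3 (V = 2 - 1*5 = 2 - 5 = -3)
R = 0 (R = -((-16 + 19) - 3)/4 = -(3 - 3)/4 = -1/4*0 = 0)
m(x, S) = 2 - 2*S**2 (m(x, S) = 2 - S*S*2 = 2 - S**2*2 = 2 - 2*S**2)
R*m(22, -26) = 0*(2 - 2*(-26)**2) = 0*(2 - 2*676) = 0*(2 - 1352) = 0*(-1350) = 0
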